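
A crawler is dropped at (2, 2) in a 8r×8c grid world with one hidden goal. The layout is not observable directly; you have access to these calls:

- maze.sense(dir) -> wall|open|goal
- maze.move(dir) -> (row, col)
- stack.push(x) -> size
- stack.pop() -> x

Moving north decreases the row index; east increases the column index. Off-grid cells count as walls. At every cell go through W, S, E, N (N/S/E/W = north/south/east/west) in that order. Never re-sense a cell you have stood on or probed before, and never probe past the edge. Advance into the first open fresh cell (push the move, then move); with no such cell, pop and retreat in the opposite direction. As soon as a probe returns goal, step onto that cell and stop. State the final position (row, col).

# maze.sense(west) ~> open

# stack.push(west) ~> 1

# maze.move(west) ~> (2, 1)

# maze.sense(west) ~> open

# stack.push(west) ~> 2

# maze.move(west) ~> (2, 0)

# maze.sense(south) ~> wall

# maze.sense(north) ~> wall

# stack.pop() ~> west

# maze.move(east) ~> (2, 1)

# maze.sense(south) ~> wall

# maze.sense(north) ~> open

# stack.push(north) ~> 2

# maze.move(north) ~> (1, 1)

# maze.sense(east) ~> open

# stack.push(east) ~> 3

# maze.move(east) ~> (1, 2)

# maze.sense(east) ~> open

# stack.push(east) ~> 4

# maze.move(east) ~> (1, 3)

# maze.sense(south) ~> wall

# maze.sense(east) ~> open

# stack.push(east) ~> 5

# maze.move(east) ~> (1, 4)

# maze.sense(south) ~> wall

# maze.sense(east) ~> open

# stack.push(east) ~> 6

# maze.move(east) ~> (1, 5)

# maze.sense(south) ~> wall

# maze.sense(east) ~> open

# stack.push(east) ~> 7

# maze.move(east) ~> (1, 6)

# maze.sense(south) ~> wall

# maze.sense(east) ~> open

# stack.push(east) ~> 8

# maze.move(east) ~> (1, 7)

# maze.sense(south) ~> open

# stack.push(south) ~> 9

# maze.move(south) ~> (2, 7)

# maze.sense(south) ~> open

# stack.push(south) ~> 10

# maze.move(south) ~> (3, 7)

# maze.sense(west) ~> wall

# maze.sense(south) ~> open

# stack.push(south) ~> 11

# maze.move(south) ~> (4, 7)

# maze.sense(west) ~> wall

# maze.sense(south) ~> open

# stack.push(south) ~> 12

# maze.move(south) ~> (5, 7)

# maze.sense(west) ~> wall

# maze.sense(south) ~> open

# stack.push(south) ~> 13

# maze.move(south) ~> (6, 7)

# maze.sense(west) ~> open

# stack.push(west) ~> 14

# maze.move(west) ~> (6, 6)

# maze.sense(west) ~> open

# stack.push(west) ~> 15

# maze.move(west) ~> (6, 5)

# maze.sense(west) ~> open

# stack.push(west) ~> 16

# maze.move(west) ~> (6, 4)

# maze.sense(west) ~> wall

# maze.sense(south) ~> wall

# maze.sense(north) ~> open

# stack.push(north) ~> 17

# maze.move(north) ~> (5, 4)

# maze.sense(west) ~> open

# stack.push(west) ~> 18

# maze.move(west) ~> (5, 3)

# maze.sense(west) ~> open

# stack.push(west) ~> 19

# maze.move(west) ~> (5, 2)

# maze.sense(west) ~> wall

# maze.sense(south) ~> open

# stack.push(south) ~> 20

# maze.move(south) ~> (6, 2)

# maze.sense(west) ~> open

# stack.push(west) ~> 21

# maze.move(west) ~> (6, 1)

# maze.sense(west) ~> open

# stack.push(west) ~> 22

# maze.move(west) ~> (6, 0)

# maze.sense(south) ~> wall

# maze.sense(north) ~> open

# stack.push(north) ~> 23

# maze.move(north) ~> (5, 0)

# maze.sense(north) ~> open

# stack.push(north) ~> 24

# maze.move(north) ~> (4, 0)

# maze.sense(east) ~> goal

# maze.move(east) ~> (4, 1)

Answer: (4, 1)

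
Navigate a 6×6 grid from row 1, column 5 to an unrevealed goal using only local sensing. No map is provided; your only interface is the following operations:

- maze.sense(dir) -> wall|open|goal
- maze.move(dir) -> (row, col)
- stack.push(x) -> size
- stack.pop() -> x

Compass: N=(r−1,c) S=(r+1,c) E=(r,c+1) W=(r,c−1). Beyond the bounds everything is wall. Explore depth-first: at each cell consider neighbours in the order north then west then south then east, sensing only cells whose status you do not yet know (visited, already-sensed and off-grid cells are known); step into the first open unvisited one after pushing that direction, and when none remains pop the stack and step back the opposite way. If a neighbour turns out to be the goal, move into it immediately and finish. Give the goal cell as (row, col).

% 1. sense(dir='north') == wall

% 2. sense(dir='west') == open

% 3. push(x='west') == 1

% 4. move(dir='west') == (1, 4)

% 5. sense(dir='north') == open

% 6. push(x='north') == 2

% 7. move(dir='north') == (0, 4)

% 8. sense(dir='west') == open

% 9. push(x='west') == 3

% 10. move(dir='west') == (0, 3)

% 11. sense(dir='west') == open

% 12. push(x='west') == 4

% 13. move(dir='west') == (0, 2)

% 14. sense(dir='west') == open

% 15. push(x='west') == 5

% 16. move(dir='west') == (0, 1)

% 17. sense(dir='west') == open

% 18. push(x='west') == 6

% 19. move(dir='west') == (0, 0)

% 20. sense(dir='south') == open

% 21. push(x='south') == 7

% 22. move(dir='south') == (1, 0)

% 23. sense(dir='south') == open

% 24. push(x='south') == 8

% 25. move(dir='south') == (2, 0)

% 26. sense(dir='south') == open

% 27. push(x='south') == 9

% 28. move(dir='south') == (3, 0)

% 29. sense(dir='south') == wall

% 30. sense(dir='east') == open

% 31. push(x='east') == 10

% 32. move(dir='east') == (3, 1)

% 33. sense(dir='north') == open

% 34. push(x='north') == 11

% 35. move(dir='north') == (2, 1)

% 36. sense(dir='north') == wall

% 37. sense(dir='east') == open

% 38. push(x='east') == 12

% 39. move(dir='east') == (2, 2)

% 40. sense(dir='north') == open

% 41. push(x='north') == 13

% 42. move(dir='north') == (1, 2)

% 43. sense(dir='east') == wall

% 44. pop() == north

% 45. move(dir='south') == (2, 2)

% 46. sense(dir='south') == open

% 47. push(x='south') == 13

% 48. move(dir='south') == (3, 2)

% 49. sense(dir='south') == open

% 50. push(x='south') == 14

% 51. move(dir='south') == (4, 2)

% 52. sense(dir='west') == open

% 53. push(x='west') == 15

% 54. move(dir='west') == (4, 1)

% 55. sense(dir='south') == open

% 56. push(x='south') == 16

% 57. move(dir='south') == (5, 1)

% 58. sense(dir='west') == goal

% 59. move(dir='west') == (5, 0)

Answer: (5, 0)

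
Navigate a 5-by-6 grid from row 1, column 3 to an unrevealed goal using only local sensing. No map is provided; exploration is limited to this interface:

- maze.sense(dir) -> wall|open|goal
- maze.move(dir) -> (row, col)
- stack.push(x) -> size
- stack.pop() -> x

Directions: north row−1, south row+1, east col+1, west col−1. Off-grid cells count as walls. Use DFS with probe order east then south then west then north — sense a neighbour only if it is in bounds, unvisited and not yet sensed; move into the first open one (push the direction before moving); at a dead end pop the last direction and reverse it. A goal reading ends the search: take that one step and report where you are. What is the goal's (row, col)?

Do: sense[east]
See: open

Do: push[east]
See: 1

Do: move[east]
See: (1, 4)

Do: sense[east]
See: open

Do: push[east]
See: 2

Do: move[east]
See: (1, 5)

Do: sense[south]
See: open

Do: push[south]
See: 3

Do: move[south]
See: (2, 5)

Do: sense[south]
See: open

Do: push[south]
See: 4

Do: move[south]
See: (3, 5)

Do: sense[south]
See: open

Do: push[south]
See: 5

Do: move[south]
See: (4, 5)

Do: sense[west]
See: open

Do: push[west]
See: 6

Do: move[west]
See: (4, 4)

Do: sense[west]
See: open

Do: push[west]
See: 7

Do: move[west]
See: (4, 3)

Do: sense[west]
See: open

Do: push[west]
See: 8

Do: move[west]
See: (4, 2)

Do: sense[west]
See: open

Do: push[west]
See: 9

Do: move[west]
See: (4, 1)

Do: sense[west]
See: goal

Do: move[west]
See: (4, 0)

Answer: (4, 0)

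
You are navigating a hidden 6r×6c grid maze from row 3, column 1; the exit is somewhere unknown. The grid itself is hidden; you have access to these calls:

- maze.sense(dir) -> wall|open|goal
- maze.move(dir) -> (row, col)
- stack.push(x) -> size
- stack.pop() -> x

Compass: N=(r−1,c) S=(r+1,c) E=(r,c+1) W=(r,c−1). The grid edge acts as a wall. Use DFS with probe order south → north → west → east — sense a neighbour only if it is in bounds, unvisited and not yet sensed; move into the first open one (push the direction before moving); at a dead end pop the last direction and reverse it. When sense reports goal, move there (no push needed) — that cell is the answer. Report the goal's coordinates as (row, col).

% sense dir=south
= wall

% sense dir=north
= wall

% sense dir=west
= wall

% sense dir=east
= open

% push x=east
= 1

% move dir=east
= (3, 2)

% sense dir=south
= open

% push x=south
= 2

% move dir=south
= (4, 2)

% sense dir=south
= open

% push x=south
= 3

% move dir=south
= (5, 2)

% sense dir=west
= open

% push x=west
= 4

% move dir=west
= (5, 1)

% sense dir=west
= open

% push x=west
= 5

% move dir=west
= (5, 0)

% sense dir=north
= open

% push x=north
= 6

% move dir=north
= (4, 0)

% pop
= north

% move dir=south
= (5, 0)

% pop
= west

% move dir=east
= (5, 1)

% pop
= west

% move dir=east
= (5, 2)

% sense dir=east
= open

% push x=east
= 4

% move dir=east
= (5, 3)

% sense dir=north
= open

% push x=north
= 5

% move dir=north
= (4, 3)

% sense dir=north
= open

% push x=north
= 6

% move dir=north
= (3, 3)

% sense dir=north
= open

% push x=north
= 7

% move dir=north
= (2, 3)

% sense dir=north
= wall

% sense dir=west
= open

% push x=west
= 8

% move dir=west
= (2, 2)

% sense dir=north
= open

% push x=north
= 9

% move dir=north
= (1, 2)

% sense dir=north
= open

% push x=north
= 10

% move dir=north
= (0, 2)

% sense dir=west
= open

% push x=west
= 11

% move dir=west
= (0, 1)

% sense dir=south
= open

% push x=south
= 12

% move dir=south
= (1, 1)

% sense dir=west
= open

% push x=west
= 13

% move dir=west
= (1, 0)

% sense dir=south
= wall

% sense dir=north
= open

% push x=north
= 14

% move dir=north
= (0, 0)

% pop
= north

% move dir=south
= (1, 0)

% pop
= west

% move dir=east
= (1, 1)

% pop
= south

% move dir=north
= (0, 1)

% pop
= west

% move dir=east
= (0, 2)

% sense dir=east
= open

% push x=east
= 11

% move dir=east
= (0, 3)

% sense dir=east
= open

% push x=east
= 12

% move dir=east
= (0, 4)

% sense dir=south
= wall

% sense dir=east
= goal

% move dir=east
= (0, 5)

Answer: (0, 5)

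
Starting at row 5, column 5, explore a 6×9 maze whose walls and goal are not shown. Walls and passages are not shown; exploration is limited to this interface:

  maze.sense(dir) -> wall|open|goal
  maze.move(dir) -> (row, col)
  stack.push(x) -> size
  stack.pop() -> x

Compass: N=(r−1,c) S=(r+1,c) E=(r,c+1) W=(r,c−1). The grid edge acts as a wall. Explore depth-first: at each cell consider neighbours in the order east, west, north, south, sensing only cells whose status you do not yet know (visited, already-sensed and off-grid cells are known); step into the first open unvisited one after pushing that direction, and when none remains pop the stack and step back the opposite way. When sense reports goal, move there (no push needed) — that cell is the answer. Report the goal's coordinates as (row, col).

-- 1. sense(dir: east) : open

-- 2. push(x: east) : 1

-- 3. move(dir: east) : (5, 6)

-- 4. sense(dir: east) : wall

-- 5. sense(dir: north) : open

-- 6. push(x: north) : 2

-- 7. move(dir: north) : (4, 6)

-- 8. sense(dir: east) : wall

-- 9. sense(dir: west) : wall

-- 10. sense(dir: north) : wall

-- 11. pop() : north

-- 12. move(dir: south) : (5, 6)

-- 13. pop() : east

-- 14. move(dir: west) : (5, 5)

-- 15. sense(dir: west) : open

-- 16. push(x: west) : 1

-- 17. move(dir: west) : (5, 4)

-- 18. sense(dir: west) : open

-- 19. push(x: west) : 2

-- 20. move(dir: west) : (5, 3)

-- 21. sense(dir: west) : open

-- 22. push(x: west) : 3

-- 23. move(dir: west) : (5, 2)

-- 24. sense(dir: west) : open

-- 25. push(x: west) : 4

-- 26. move(dir: west) : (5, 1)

-- 27. sense(dir: west) : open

-- 28. push(x: west) : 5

-- 29. move(dir: west) : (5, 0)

-- 30. sense(dir: north) : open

-- 31. push(x: north) : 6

-- 32. move(dir: north) : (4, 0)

-- 33. sense(dir: east) : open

-- 34. push(x: east) : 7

-- 35. move(dir: east) : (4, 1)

-- 36. sense(dir: east) : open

-- 37. push(x: east) : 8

-- 38. move(dir: east) : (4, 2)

-- 39. sense(dir: east) : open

-- 40. push(x: east) : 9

-- 41. move(dir: east) : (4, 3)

-- 42. sense(dir: east) : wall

-- 43. sense(dir: north) : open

-- 44. push(x: north) : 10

-- 45. move(dir: north) : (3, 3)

-- 46. sense(dir: east) : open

-- 47. push(x: east) : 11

-- 48. move(dir: east) : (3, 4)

-- 49. sense(dir: east) : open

-- 50. push(x: east) : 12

-- 51. move(dir: east) : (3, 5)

-- 52. sense(dir: north) : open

-- 53. push(x: north) : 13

-- 54. move(dir: north) : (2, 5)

-- 55. sense(dir: east) : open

-- 56. push(x: east) : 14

-- 57. move(dir: east) : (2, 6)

-- 58. sense(dir: east) : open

-- 59. push(x: east) : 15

-- 60. move(dir: east) : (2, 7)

-- 61. sense(dir: east) : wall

-- 62. sense(dir: north) : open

-- 63. push(x: north) : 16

-- 64. move(dir: north) : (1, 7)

-- 65. sense(dir: east) : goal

-- 66. move(dir: east) : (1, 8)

Answer: (1, 8)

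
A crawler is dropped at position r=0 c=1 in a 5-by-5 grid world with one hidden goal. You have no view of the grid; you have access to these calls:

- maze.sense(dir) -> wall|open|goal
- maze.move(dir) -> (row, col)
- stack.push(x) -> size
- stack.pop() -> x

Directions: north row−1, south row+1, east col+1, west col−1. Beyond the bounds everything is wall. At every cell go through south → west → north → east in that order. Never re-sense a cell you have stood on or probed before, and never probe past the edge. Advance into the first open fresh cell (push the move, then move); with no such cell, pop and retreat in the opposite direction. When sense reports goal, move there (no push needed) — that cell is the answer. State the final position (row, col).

// 1. maze.sense(dir: south) => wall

// 2. maze.sense(dir: west) => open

// 3. stack.push(x: west) => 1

// 4. maze.move(dir: west) => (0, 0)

// 5. maze.sense(dir: south) => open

// 6. stack.push(x: south) => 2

// 7. maze.move(dir: south) => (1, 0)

// 8. maze.sense(dir: south) => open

// 9. stack.push(x: south) => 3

// 10. maze.move(dir: south) => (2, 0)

// 11. maze.sense(dir: south) => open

// 12. stack.push(x: south) => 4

// 13. maze.move(dir: south) => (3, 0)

// 14. maze.sense(dir: south) => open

// 15. stack.push(x: south) => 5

// 16. maze.move(dir: south) => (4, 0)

// 17. maze.sense(dir: east) => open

// 18. stack.push(x: east) => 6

// 19. maze.move(dir: east) => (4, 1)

// 20. maze.sense(dir: north) => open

// 21. stack.push(x: north) => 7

// 22. maze.move(dir: north) => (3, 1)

// 23. maze.sense(dir: north) => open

// 24. stack.push(x: north) => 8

// 25. maze.move(dir: north) => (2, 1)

// 26. maze.sense(dir: east) => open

// 27. stack.push(x: east) => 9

// 28. maze.move(dir: east) => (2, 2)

// 29. maze.sense(dir: south) => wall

// 30. maze.sense(dir: north) => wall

// 31. maze.sense(dir: east) => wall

// 32. stack.pop() => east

// 33. maze.move(dir: west) => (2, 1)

// 34. stack.pop() => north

// 35. maze.move(dir: south) => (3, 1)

// 36. stack.pop() => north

// 37. maze.move(dir: south) => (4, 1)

// 38. maze.sense(dir: east) => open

// 39. stack.push(x: east) => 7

// 40. maze.move(dir: east) => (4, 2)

// 41. maze.sense(dir: east) => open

// 42. stack.push(x: east) => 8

// 43. maze.move(dir: east) => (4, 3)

// 44. maze.sense(dir: north) => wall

// 45. maze.sense(dir: east) => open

// 46. stack.push(x: east) => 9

// 47. maze.move(dir: east) => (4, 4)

// 48. maze.sense(dir: north) => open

// 49. stack.push(x: north) => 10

// 50. maze.move(dir: north) => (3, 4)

// 51. maze.sense(dir: north) => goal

// 52. maze.move(dir: north) => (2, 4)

Answer: (2, 4)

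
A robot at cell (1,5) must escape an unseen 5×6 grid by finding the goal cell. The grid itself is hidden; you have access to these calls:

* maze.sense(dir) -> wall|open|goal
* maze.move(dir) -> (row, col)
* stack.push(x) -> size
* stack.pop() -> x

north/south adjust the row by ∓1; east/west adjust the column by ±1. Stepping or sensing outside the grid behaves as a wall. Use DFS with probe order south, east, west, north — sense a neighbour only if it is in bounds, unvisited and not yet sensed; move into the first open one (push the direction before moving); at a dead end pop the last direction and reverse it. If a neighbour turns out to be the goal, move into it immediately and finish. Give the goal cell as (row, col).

// maze.sense(south) => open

// stack.push(south) => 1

// maze.move(south) => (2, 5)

// maze.sense(south) => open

// stack.push(south) => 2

// maze.move(south) => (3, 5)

// maze.sense(south) => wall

// maze.sense(west) => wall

// stack.pop() => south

// maze.move(north) => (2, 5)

// maze.sense(west) => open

// stack.push(west) => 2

// maze.move(west) => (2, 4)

// maze.sense(west) => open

// stack.push(west) => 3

// maze.move(west) => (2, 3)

// maze.sense(south) => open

// stack.push(south) => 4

// maze.move(south) => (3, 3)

// maze.sense(south) => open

// stack.push(south) => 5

// maze.move(south) => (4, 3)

// maze.sense(east) => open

// stack.push(east) => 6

// maze.move(east) => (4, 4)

// stack.pop() => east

// maze.move(west) => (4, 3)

// maze.sense(west) => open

// stack.push(west) => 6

// maze.move(west) => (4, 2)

// maze.sense(west) => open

// stack.push(west) => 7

// maze.move(west) => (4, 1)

// maze.sense(west) => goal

// maze.move(west) => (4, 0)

Answer: (4, 0)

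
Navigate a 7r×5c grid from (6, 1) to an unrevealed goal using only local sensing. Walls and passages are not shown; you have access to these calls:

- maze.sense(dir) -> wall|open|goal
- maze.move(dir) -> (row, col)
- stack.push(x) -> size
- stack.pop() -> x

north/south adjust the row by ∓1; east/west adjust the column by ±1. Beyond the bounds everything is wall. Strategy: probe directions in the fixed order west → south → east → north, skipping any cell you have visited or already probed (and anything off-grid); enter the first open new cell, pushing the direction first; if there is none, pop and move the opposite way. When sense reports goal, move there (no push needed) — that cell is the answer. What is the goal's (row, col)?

I try maze.sense on dir: west, : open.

I use stack.push on x: west, : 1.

I run maze.move on dir: west, : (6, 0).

Calling maze.sense on dir: north, and see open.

Next I call stack.push on x: north, yielding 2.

I run maze.move on dir: north, — result: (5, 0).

Now I run maze.sense on dir: east, which returns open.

I try stack.push on x: east, which returns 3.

I use maze.move on dir: east, yielding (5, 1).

I run maze.sense on dir: east, : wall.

Next I call maze.sense on dir: north, → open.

I try stack.push on x: north, giving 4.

I invoke maze.move on dir: north, giving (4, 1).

I use maze.sense on dir: west, and observe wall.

I call maze.sense on dir: east, and see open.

Calling stack.push on x: east, which returns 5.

I try maze.move on dir: east, : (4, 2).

I use maze.sense on dir: east, which returns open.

I call stack.push on x: east, which returns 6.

I invoke maze.move on dir: east, giving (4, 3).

I call maze.sense on dir: south, which returns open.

Then stack.push on x: south, — result: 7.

Then maze.move on dir: south, and see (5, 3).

Next I call maze.sense on dir: south, and see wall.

I try maze.sense on dir: east, yielding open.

Invoking stack.push on x: east, — result: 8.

I invoke maze.move on dir: east, and get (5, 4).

I try maze.sense on dir: south, → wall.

Using maze.sense on dir: north, which returns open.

Calling stack.push on x: north, and see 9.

I run maze.move on dir: north, which returns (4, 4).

I run maze.sense on dir: north, and observe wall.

Invoking stack.pop(), yielding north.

Invoking maze.move on dir: south, and get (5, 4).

I run stack.pop, → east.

Now I run maze.move on dir: west, yielding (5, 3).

Now I run stack.pop, yielding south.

Then maze.move on dir: north, — result: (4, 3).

I try maze.sense on dir: north, which returns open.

I use stack.push on x: north, giving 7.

Then maze.move on dir: north, and observe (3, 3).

I call maze.sense on dir: west, yielding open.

Next I call stack.push on x: west, — result: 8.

I invoke maze.move on dir: west, — result: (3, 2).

Next I call maze.sense on dir: west, and observe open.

Then stack.push on x: west, → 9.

I try maze.move on dir: west, which returns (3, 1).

Calling maze.sense on dir: west, giving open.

Now I run stack.push on x: west, which returns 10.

Using maze.move on dir: west, which returns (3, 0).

Calling maze.sense on dir: north, : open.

I run stack.push on x: north, and get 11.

Now I run maze.move on dir: north, which returns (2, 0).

Next I call maze.sense on dir: east, yielding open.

I try stack.push on x: east, and observe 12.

Then maze.move on dir: east, and get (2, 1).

I run maze.sense on dir: east, giving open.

Now I run stack.push on x: east, giving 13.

I use maze.move on dir: east, and observe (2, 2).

Now I run maze.sense on dir: east, : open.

Now I run stack.push on x: east, which returns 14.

Using maze.move on dir: east, → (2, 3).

I invoke maze.sense on dir: east, → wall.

Next I call maze.sense on dir: north, — result: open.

I use stack.push on x: north, → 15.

Calling maze.move on dir: north, yielding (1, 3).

Calling maze.sense on dir: west, and see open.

I invoke stack.push on x: west, and get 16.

Using maze.move on dir: west, and see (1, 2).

I call maze.sense on dir: west, → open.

I call stack.push on x: west, → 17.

Then maze.move on dir: west, and see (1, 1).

I call maze.sense on dir: west, and see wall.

I call maze.sense on dir: north, → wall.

Calling stack.pop, : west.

I try maze.move on dir: east, and observe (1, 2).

Using maze.sense on dir: north, and observe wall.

I try stack.pop(), which returns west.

Calling maze.move on dir: east, and get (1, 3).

Calling maze.sense on dir: east, yielding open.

Using stack.push on x: east, : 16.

I run maze.move on dir: east, and get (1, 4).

Then maze.sense on dir: north, and get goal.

Then maze.move on dir: north, → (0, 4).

Answer: (0, 4)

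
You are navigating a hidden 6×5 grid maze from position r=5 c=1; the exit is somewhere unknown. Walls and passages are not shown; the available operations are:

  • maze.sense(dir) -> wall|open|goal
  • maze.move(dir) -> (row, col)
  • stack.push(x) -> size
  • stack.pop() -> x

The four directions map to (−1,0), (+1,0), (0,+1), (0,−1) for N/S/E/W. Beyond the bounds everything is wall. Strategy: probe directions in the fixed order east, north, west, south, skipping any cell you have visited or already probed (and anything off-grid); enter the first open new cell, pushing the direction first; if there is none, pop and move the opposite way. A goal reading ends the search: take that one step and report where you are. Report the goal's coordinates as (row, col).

I call maze.sense on dir→east, yielding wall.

I use maze.sense on dir→north, and see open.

Invoking stack.push on x→north, and get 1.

I invoke maze.move on dir→north, giving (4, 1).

Using maze.sense on dir→east, — result: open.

Invoking stack.push on x→east, and see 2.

I invoke maze.move on dir→east, which returns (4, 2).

Using maze.sense on dir→east, and get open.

Now I run stack.push on x→east, and observe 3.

I invoke maze.move on dir→east, and see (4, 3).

I invoke maze.sense on dir→east, giving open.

Then stack.push on x→east, and get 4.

Calling maze.move on dir→east, yielding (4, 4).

I try maze.sense on dir→north, : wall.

Invoking maze.sense on dir→south, : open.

Calling stack.push on x→south, which returns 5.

Calling maze.move on dir→south, — result: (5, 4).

Calling maze.sense on dir→west, and get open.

Using stack.push on x→west, giving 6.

Using maze.move on dir→west, → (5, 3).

Then stack.pop, and get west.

I use maze.move on dir→east, and observe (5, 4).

I try stack.pop(), and get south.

Now I run maze.move on dir→north, and see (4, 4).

Then stack.pop, giving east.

I call maze.move on dir→west, and see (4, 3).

Calling maze.sense on dir→north, giving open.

Calling stack.push on x→north, : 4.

I invoke maze.move on dir→north, and get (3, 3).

Next I call maze.sense on dir→north, : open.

Then stack.push on x→north, : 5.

Now I run maze.move on dir→north, — result: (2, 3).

I use maze.sense on dir→east, giving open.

Now I run stack.push on x→east, : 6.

Invoking maze.move on dir→east, and observe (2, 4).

Using maze.sense on dir→north, and observe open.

I use stack.push on x→north, → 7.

Then maze.move on dir→north, : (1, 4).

Next I call maze.sense on dir→north, giving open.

I call stack.push on x→north, giving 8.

I call maze.move on dir→north, and see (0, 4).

I invoke maze.sense on dir→west, → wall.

Invoking stack.pop(), — result: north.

I call maze.move on dir→south, : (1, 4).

I try maze.sense on dir→west, and observe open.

Next I call stack.push on x→west, which returns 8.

I call maze.move on dir→west, — result: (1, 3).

Now I run maze.sense on dir→west, giving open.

Then stack.push on x→west, → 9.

I invoke maze.move on dir→west, and observe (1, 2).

Next I call maze.sense on dir→north, yielding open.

I try stack.push on x→north, giving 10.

Next I call maze.move on dir→north, giving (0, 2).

I invoke maze.sense on dir→west, yielding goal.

I run maze.move on dir→west, and see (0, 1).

Answer: (0, 1)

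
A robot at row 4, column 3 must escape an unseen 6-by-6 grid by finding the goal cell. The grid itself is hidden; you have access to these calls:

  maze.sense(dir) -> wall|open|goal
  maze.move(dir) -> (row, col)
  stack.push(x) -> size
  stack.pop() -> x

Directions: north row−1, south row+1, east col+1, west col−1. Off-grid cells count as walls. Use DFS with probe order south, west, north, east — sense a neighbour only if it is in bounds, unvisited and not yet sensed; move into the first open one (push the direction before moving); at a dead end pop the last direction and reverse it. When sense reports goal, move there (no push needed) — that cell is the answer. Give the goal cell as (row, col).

==> sense(dir=south)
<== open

==> push(x=south)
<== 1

==> move(dir=south)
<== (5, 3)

==> sense(dir=west)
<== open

==> push(x=west)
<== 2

==> move(dir=west)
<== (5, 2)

==> sense(dir=west)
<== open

==> push(x=west)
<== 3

==> move(dir=west)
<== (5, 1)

==> sense(dir=west)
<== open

==> push(x=west)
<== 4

==> move(dir=west)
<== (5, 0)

==> sense(dir=north)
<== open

==> push(x=north)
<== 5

==> move(dir=north)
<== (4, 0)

==> sense(dir=north)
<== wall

==> sense(dir=east)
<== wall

==> pop()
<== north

==> move(dir=south)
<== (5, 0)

==> pop()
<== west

==> move(dir=east)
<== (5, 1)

==> pop()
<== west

==> move(dir=east)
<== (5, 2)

==> sense(dir=north)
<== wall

==> pop()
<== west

==> move(dir=east)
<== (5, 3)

==> sense(dir=east)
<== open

==> push(x=east)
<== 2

==> move(dir=east)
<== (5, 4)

==> sense(dir=north)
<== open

==> push(x=north)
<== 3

==> move(dir=north)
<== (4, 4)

==> sense(dir=north)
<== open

==> push(x=north)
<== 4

==> move(dir=north)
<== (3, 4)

==> sense(dir=west)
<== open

==> push(x=west)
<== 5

==> move(dir=west)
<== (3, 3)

==> sense(dir=west)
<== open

==> push(x=west)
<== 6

==> move(dir=west)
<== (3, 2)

==> sense(dir=west)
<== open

==> push(x=west)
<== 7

==> move(dir=west)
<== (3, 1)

==> sense(dir=north)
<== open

==> push(x=north)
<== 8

==> move(dir=north)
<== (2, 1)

==> sense(dir=west)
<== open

==> push(x=west)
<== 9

==> move(dir=west)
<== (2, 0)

==> sense(dir=north)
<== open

==> push(x=north)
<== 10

==> move(dir=north)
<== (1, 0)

==> sense(dir=north)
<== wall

==> sense(dir=east)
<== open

==> push(x=east)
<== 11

==> move(dir=east)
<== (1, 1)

==> sense(dir=north)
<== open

==> push(x=north)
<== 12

==> move(dir=north)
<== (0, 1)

==> sense(dir=east)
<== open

==> push(x=east)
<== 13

==> move(dir=east)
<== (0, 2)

==> sense(dir=south)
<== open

==> push(x=south)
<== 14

==> move(dir=south)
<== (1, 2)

==> sense(dir=south)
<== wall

==> sense(dir=east)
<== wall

==> pop()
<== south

==> move(dir=north)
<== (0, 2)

==> sense(dir=east)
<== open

==> push(x=east)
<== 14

==> move(dir=east)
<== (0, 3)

==> sense(dir=east)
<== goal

==> move(dir=east)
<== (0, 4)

Answer: (0, 4)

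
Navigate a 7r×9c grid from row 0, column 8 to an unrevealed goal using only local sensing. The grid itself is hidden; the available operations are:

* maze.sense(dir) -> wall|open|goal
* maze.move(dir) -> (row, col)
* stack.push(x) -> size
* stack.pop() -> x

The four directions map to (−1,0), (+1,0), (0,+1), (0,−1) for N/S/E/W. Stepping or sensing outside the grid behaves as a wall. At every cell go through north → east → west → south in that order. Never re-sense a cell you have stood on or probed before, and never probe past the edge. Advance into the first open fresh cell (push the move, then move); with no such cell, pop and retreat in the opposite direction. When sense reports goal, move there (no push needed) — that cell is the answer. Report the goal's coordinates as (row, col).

·→ maze.sense(dir=west)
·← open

·→ stack.push(x=west)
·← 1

·→ maze.move(dir=west)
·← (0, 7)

·→ maze.sense(dir=west)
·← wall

·→ maze.sense(dir=south)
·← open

·→ stack.push(x=south)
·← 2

·→ maze.move(dir=south)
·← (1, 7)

·→ maze.sense(dir=east)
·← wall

·→ maze.sense(dir=west)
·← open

·→ stack.push(x=west)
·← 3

·→ maze.move(dir=west)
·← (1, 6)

·→ maze.sense(dir=west)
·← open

·→ stack.push(x=west)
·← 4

·→ maze.move(dir=west)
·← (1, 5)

·→ maze.sense(dir=north)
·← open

·→ stack.push(x=north)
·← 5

·→ maze.move(dir=north)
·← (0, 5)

·→ maze.sense(dir=west)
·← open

·→ stack.push(x=west)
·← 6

·→ maze.move(dir=west)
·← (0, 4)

·→ maze.sense(dir=west)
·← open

·→ stack.push(x=west)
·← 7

·→ maze.move(dir=west)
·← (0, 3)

·→ maze.sense(dir=west)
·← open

·→ stack.push(x=west)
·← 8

·→ maze.move(dir=west)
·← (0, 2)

·→ maze.sense(dir=west)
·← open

·→ stack.push(x=west)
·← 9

·→ maze.move(dir=west)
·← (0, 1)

·→ maze.sense(dir=west)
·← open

·→ stack.push(x=west)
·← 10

·→ maze.move(dir=west)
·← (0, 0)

·→ maze.sense(dir=south)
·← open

·→ stack.push(x=south)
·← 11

·→ maze.move(dir=south)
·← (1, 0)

·→ maze.sense(dir=east)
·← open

·→ stack.push(x=east)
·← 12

·→ maze.move(dir=east)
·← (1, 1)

·→ maze.sense(dir=east)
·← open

·→ stack.push(x=east)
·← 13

·→ maze.move(dir=east)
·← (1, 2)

·→ maze.sense(dir=east)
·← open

·→ stack.push(x=east)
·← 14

·→ maze.move(dir=east)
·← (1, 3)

·→ maze.sense(dir=east)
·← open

·→ stack.push(x=east)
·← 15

·→ maze.move(dir=east)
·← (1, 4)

·→ maze.sense(dir=south)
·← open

·→ stack.push(x=south)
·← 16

·→ maze.move(dir=south)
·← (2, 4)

·→ maze.sense(dir=east)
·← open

·→ stack.push(x=east)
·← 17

·→ maze.move(dir=east)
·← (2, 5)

·→ maze.sense(dir=east)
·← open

·→ stack.push(x=east)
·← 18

·→ maze.move(dir=east)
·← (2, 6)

·→ maze.sense(dir=east)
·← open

·→ stack.push(x=east)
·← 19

·→ maze.move(dir=east)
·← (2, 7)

·→ maze.sense(dir=east)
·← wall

·→ maze.sense(dir=south)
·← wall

·→ stack.pop()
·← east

·→ maze.move(dir=west)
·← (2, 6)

·→ maze.sense(dir=south)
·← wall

·→ stack.pop()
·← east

·→ maze.move(dir=west)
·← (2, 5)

·→ maze.sense(dir=south)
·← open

·→ stack.push(x=south)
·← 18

·→ maze.move(dir=south)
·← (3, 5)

·→ maze.sense(dir=west)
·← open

·→ stack.push(x=west)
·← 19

·→ maze.move(dir=west)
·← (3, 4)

·→ maze.sense(dir=west)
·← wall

·→ maze.sense(dir=south)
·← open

·→ stack.push(x=south)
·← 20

·→ maze.move(dir=south)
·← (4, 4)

·→ maze.sense(dir=east)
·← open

·→ stack.push(x=east)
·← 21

·→ maze.move(dir=east)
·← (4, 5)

·→ maze.sense(dir=east)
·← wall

·→ maze.sense(dir=south)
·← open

·→ stack.push(x=south)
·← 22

·→ maze.move(dir=south)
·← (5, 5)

·→ maze.sense(dir=east)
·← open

·→ stack.push(x=east)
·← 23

·→ maze.move(dir=east)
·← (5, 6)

·→ maze.sense(dir=east)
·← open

·→ stack.push(x=east)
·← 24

·→ maze.move(dir=east)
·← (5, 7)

·→ maze.sense(dir=north)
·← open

·→ stack.push(x=north)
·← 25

·→ maze.move(dir=north)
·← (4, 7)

·→ maze.sense(dir=east)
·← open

·→ stack.push(x=east)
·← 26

·→ maze.move(dir=east)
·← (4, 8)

·→ maze.sense(dir=north)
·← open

·→ stack.push(x=north)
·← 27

·→ maze.move(dir=north)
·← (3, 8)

·→ stack.pop()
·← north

·→ maze.move(dir=south)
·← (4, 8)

·→ maze.sense(dir=south)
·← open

·→ stack.push(x=south)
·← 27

·→ maze.move(dir=south)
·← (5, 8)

·→ maze.sense(dir=south)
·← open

·→ stack.push(x=south)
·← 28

·→ maze.move(dir=south)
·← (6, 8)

·→ maze.sense(dir=west)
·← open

·→ stack.push(x=west)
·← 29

·→ maze.move(dir=west)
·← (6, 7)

·→ maze.sense(dir=west)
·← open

·→ stack.push(x=west)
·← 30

·→ maze.move(dir=west)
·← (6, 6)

·→ maze.sense(dir=west)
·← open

·→ stack.push(x=west)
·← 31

·→ maze.move(dir=west)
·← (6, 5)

·→ maze.sense(dir=west)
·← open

·→ stack.push(x=west)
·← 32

·→ maze.move(dir=west)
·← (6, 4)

·→ maze.sense(dir=north)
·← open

·→ stack.push(x=north)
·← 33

·→ maze.move(dir=north)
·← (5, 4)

·→ maze.sense(dir=west)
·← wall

·→ stack.pop()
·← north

·→ maze.move(dir=south)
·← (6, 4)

·→ maze.sense(dir=west)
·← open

·→ stack.push(x=west)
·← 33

·→ maze.move(dir=west)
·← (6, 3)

·→ maze.sense(dir=west)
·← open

·→ stack.push(x=west)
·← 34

·→ maze.move(dir=west)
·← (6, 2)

·→ maze.sense(dir=north)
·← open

·→ stack.push(x=north)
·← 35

·→ maze.move(dir=north)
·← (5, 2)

·→ maze.sense(dir=north)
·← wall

·→ maze.sense(dir=west)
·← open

·→ stack.push(x=west)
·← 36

·→ maze.move(dir=west)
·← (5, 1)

·→ maze.sense(dir=north)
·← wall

·→ maze.sense(dir=west)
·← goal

·→ maze.move(dir=west)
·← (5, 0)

Answer: (5, 0)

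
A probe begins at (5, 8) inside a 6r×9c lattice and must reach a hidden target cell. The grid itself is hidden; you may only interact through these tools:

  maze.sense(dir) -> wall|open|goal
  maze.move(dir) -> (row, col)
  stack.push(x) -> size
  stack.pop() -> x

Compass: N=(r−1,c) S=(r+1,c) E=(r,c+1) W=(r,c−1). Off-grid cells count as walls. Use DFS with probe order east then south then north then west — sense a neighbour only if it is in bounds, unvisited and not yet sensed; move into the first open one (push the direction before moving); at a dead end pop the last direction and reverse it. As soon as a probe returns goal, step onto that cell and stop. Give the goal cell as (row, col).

→ maze.sense(dir: north)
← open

→ stack.push(x: north)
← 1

→ maze.move(dir: north)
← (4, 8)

→ maze.sense(dir: north)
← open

→ stack.push(x: north)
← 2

→ maze.move(dir: north)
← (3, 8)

→ maze.sense(dir: north)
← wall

→ maze.sense(dir: west)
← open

→ stack.push(x: west)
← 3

→ maze.move(dir: west)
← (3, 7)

→ maze.sense(dir: south)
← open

→ stack.push(x: south)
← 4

→ maze.move(dir: south)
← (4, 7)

→ maze.sense(dir: south)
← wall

→ maze.sense(dir: west)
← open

→ stack.push(x: west)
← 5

→ maze.move(dir: west)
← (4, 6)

→ maze.sense(dir: south)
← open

→ stack.push(x: south)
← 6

→ maze.move(dir: south)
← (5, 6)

→ maze.sense(dir: west)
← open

→ stack.push(x: west)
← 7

→ maze.move(dir: west)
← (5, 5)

→ maze.sense(dir: north)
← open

→ stack.push(x: north)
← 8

→ maze.move(dir: north)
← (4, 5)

→ maze.sense(dir: north)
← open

→ stack.push(x: north)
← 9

→ maze.move(dir: north)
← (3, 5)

→ maze.sense(dir: east)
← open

→ stack.push(x: east)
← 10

→ maze.move(dir: east)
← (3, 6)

→ maze.sense(dir: north)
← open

→ stack.push(x: north)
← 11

→ maze.move(dir: north)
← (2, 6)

→ maze.sense(dir: east)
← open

→ stack.push(x: east)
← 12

→ maze.move(dir: east)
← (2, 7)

→ maze.sense(dir: north)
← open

→ stack.push(x: north)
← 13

→ maze.move(dir: north)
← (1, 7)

→ maze.sense(dir: east)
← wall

→ maze.sense(dir: north)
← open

→ stack.push(x: north)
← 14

→ maze.move(dir: north)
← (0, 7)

→ maze.sense(dir: east)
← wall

→ maze.sense(dir: west)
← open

→ stack.push(x: west)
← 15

→ maze.move(dir: west)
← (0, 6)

→ maze.sense(dir: south)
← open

→ stack.push(x: south)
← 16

→ maze.move(dir: south)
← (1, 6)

→ maze.sense(dir: west)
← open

→ stack.push(x: west)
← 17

→ maze.move(dir: west)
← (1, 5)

→ maze.sense(dir: south)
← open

→ stack.push(x: south)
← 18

→ maze.move(dir: south)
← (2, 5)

→ maze.sense(dir: west)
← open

→ stack.push(x: west)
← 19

→ maze.move(dir: west)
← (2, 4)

→ maze.sense(dir: south)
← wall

→ maze.sense(dir: north)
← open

→ stack.push(x: north)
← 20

→ maze.move(dir: north)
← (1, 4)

→ maze.sense(dir: north)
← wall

→ maze.sense(dir: west)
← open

→ stack.push(x: west)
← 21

→ maze.move(dir: west)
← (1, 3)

→ maze.sense(dir: south)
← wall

→ maze.sense(dir: north)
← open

→ stack.push(x: north)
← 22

→ maze.move(dir: north)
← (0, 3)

→ maze.sense(dir: west)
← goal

→ maze.move(dir: west)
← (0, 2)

Answer: (0, 2)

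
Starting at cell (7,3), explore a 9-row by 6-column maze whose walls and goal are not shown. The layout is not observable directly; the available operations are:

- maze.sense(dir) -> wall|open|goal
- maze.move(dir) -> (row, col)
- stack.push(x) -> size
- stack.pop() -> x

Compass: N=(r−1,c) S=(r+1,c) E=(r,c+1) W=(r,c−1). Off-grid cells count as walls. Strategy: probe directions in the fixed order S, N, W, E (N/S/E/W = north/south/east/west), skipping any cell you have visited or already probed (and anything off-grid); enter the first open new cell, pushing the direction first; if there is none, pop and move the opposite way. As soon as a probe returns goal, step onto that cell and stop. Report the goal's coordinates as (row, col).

! 1. maze.sense(dir→south) => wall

! 2. maze.sense(dir→north) => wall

! 3. maze.sense(dir→west) => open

! 4. stack.push(x→west) => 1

! 5. maze.move(dir→west) => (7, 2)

! 6. maze.sense(dir→south) => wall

! 7. maze.sense(dir→north) => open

! 8. stack.push(x→north) => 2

! 9. maze.move(dir→north) => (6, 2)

! 10. maze.sense(dir→north) => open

! 11. stack.push(x→north) => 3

! 12. maze.move(dir→north) => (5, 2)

! 13. maze.sense(dir→north) => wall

! 14. maze.sense(dir→west) => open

! 15. stack.push(x→west) => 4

! 16. maze.move(dir→west) => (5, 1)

! 17. maze.sense(dir→south) => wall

! 18. maze.sense(dir→north) => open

! 19. stack.push(x→north) => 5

! 20. maze.move(dir→north) => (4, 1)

! 21. maze.sense(dir→north) => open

! 22. stack.push(x→north) => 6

! 23. maze.move(dir→north) => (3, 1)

! 24. maze.sense(dir→north) => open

! 25. stack.push(x→north) => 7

! 26. maze.move(dir→north) => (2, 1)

! 27. maze.sense(dir→north) => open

! 28. stack.push(x→north) => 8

! 29. maze.move(dir→north) => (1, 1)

! 30. maze.sense(dir→north) => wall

! 31. maze.sense(dir→west) => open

! 32. stack.push(x→west) => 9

! 33. maze.move(dir→west) => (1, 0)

! 34. maze.sense(dir→south) => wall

! 35. maze.sense(dir→north) => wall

! 36. stack.pop() => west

! 37. maze.move(dir→east) => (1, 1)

! 38. maze.sense(dir→east) => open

! 39. stack.push(x→east) => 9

! 40. maze.move(dir→east) => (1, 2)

! 41. maze.sense(dir→south) => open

! 42. stack.push(x→south) => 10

! 43. maze.move(dir→south) => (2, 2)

! 44. maze.sense(dir→south) => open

! 45. stack.push(x→south) => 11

! 46. maze.move(dir→south) => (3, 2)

! 47. maze.sense(dir→east) => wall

! 48. stack.pop() => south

! 49. maze.move(dir→north) => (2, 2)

! 50. maze.sense(dir→east) => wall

! 51. stack.pop() => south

! 52. maze.move(dir→north) => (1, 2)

! 53. maze.sense(dir→north) => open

! 54. stack.push(x→north) => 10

! 55. maze.move(dir→north) => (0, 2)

! 56. maze.sense(dir→east) => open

! 57. stack.push(x→east) => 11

! 58. maze.move(dir→east) => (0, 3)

! 59. maze.sense(dir→south) => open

! 60. stack.push(x→south) => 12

! 61. maze.move(dir→south) => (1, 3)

! 62. maze.sense(dir→east) => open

! 63. stack.push(x→east) => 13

! 64. maze.move(dir→east) => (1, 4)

! 65. maze.sense(dir→south) => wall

! 66. maze.sense(dir→north) => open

! 67. stack.push(x→north) => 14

! 68. maze.move(dir→north) => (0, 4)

! 69. maze.sense(dir→east) => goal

! 70. maze.move(dir→east) => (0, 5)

Answer: (0, 5)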